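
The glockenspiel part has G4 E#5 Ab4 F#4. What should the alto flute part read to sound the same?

C7 A#7 Db7 B6

First find concert pitch: the glockenspiel sounds a perfect fifteenth above written, so G4 E#5 Ab4 F#4 sounds G6 E#7 Ab6 F#6.
Then write for alto flute: it sounds a perfect fourth below written, so the part must be a perfect fourth above concert.
G6 → C7
E#7 → A#7
Ab6 → Db7
F#6 → B6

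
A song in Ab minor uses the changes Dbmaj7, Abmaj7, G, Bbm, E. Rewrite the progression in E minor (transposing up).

Amaj7 Emaj7 D# F#m B#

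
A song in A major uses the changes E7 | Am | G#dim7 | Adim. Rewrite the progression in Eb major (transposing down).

Bb7 Ebm Ddim7 Ebdim

A major down to Eb major is an augmented fourth; each chord root moves by that interval while the quality stays the same.
E7: root E down an augmented fourth → Bb, giving Bb7.
Am: root A down an augmented fourth → Eb, giving Ebm.
G#dim7: root G# down an augmented fourth → D, giving Ddim7.
Adim: root A down an augmented fourth → Eb, giving Ebdim.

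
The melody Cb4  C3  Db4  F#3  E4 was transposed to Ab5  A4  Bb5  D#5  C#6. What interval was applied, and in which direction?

up a major thirteenth

Take the first pair: Cb4 → Ab5. C to A spans 13 letter names, so the interval is some kind of thirteenth.
Cb4 to Ab5 is 21 semitones, which makes it a major thirteenth; the second version is higher, so the direction is up.
Checking another pair — E4 → C#6 — gives the same interval.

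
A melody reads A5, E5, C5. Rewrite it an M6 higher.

F#6 C#6 A5

A5 -> F#6
E5 -> C#6
C5 -> A5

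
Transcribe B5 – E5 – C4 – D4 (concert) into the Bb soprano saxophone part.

Written C4 sounds as Bb3 on the Bb soprano saxophone, so concert pitches are written a major second up.
B5 → C#6
E5 → F#5
C4 → D4
D4 → E4

C#6 F#5 D4 E4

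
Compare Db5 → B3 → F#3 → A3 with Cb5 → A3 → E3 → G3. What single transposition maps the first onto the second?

down a major second

Take the first pair: Db5 → Cb5. D to C spans 2 letter names, so the interval is some kind of second.
Cb5 to Db5 is 2 semitones, which makes it a major second; the second version is lower, so the direction is down.
Checking another pair — A3 → G3 — gives the same interval.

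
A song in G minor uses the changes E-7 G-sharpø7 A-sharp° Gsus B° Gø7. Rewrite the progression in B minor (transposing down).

G#-7 B#ø7 C##° Bsus D#° Bø7

G minor down to B minor is a minor sixth; each chord root moves by that interval while the quality stays the same.
E-7: root E down a minor sixth → G#, giving G#-7.
G-sharpø7: root G-sharp down a minor sixth → B#, giving B#ø7.
A-sharp°: root A-sharp down a minor sixth → C##, giving C##°.
Gsus: root G down a minor sixth → B, giving Bsus.
B°: root B down a minor sixth → D#, giving D#°.
Gø7: root G down a minor sixth → B, giving Bø7.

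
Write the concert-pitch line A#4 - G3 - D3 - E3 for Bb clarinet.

B#4 A3 E3 F#3

Written C4 sounds as Bb3 on the Bb clarinet, so concert pitches are written a major second up.
A#4 -> B#4
G3 -> A3
D3 -> E3
E3 -> F#3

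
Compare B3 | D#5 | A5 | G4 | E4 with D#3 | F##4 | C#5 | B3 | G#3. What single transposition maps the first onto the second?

down a minor sixth

Take the first pair: B3 → D#3. B to D spans 6 letter names, so the interval is some kind of sixth.
D#3 to B3 is 8 semitones, which makes it a minor sixth; the second version is lower, so the direction is down.
Checking another pair — E4 → G#3 — gives the same interval.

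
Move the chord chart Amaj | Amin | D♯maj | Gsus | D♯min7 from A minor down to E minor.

Emaj Emin A#maj Dsus A#min7

A minor down to E minor is a perfect fourth; each chord root moves by that interval while the quality stays the same.
Amaj: root A down a perfect fourth → E, giving Emaj.
Amin: root A down a perfect fourth → E, giving Emin.
D♯maj: root D♯ down a perfect fourth → A#, giving A#maj.
Gsus: root G down a perfect fourth → D, giving Dsus.
D♯min7: root D♯ down a perfect fourth → A#, giving A#min7.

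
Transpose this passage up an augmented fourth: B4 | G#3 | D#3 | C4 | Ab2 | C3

E#5 C##4 G##3 F#4 D3 F#3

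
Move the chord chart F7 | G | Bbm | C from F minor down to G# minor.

F minor down to G# minor is a diminished seventh; each chord root moves by that interval while the quality stays the same.
F7: root F down a diminished seventh → G#, giving G#7.
G: root G down a diminished seventh → A#, giving A#.
Bbm: root Bb down a diminished seventh → C#, giving C#m.
C: root C down a diminished seventh → D#, giving D#.

G#7 A# C#m D#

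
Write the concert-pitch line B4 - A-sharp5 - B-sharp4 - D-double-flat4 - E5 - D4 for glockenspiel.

B2 A#3 B#2 Dbb2 E3 D2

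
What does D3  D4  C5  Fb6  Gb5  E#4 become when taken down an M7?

A major seventh down from D3 gives Eb2.
A major seventh down from D4 gives Eb3.
C5: a seventh down reaches D, and 11 semitones makes it Db4.
Fb6 down a major seventh is Gbb5.
Gb5: a seventh down reaches A, and 11 semitones makes it Abb4.
E#4: a seventh down reaches F, and 11 semitones makes it F#3.

Eb2 Eb3 Db4 Gbb5 Abb4 F#3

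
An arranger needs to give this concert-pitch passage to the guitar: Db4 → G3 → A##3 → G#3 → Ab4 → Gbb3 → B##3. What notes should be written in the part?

Db5 G4 A##4 G#4 Ab5 Gbb4 B##4

Written C4 sounds as C3 on the guitar, so concert pitches are written a perfect octave up.
Db4 -> Db5
G3 -> G4
A##3 -> A##4
G#3 -> G#4
Ab4 -> Ab5
Gbb3 -> Gbb4
B##3 -> B##4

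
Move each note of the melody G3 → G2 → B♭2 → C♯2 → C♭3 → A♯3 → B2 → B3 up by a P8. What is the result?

G3 up a perfect octave is G4.
A perfect octave up from G2 gives G3.
Bb2: an octave up reaches B, and 12 semitones makes it Bb3.
C#2: an octave up reaches C, and 12 semitones makes it C#3.
A perfect octave up from Cb3 gives Cb4.
A#3 up a perfect octave is A#4.
A perfect octave up from B2 gives B3.
B3: an octave up reaches B, and 12 semitones makes it B4.

G4 G3 Bb3 C#3 Cb4 A#4 B3 B4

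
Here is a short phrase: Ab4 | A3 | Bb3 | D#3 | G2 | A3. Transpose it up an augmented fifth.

E5 E#4 F#4 A##3 D#3 E#4

Ab4 to E5
A3 to E#4
Bb3 to F#4
D#3 to A##3
G2 to D#3
A3 to E#4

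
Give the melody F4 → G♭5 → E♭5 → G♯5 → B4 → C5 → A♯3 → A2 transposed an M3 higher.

A4 Bb5 G5 B#5 D#5 E5 C##4 C#3

F4 gives A4
Gb5 gives Bb5
Eb5 gives G5
G#5 gives B#5
B4 gives D#5
C5 gives E5
A#3 gives C##4
A2 gives C#3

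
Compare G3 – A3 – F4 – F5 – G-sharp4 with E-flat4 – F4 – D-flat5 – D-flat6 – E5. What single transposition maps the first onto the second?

up a minor sixth

Take the first pair: G3 → Eb4. G to E spans 6 letter names, so the interval is some kind of sixth.
G3 to Eb4 is 8 semitones, which makes it a minor sixth; the second version is higher, so the direction is up.
Checking another pair — G#4 → E5 — gives the same interval.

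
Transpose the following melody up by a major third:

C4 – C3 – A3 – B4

E4 E3 C#4 D#5

C4: a third up reaches E, and 4 semitones makes it E4.
C3 up a major third is E3.
A3 up a major third is C#4.
A major third up from B4 gives D#5.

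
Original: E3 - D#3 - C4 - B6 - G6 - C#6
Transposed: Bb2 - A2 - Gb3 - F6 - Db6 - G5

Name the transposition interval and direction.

down an augmented fourth

Take the first pair: E3 → Bb2. E to B spans 4 letter names, so the interval is some kind of fourth.
Bb2 to E3 is 6 semitones, which makes it an augmented fourth; the second version is lower, so the direction is down.
Checking another pair — C#6 → G5 — gives the same interval.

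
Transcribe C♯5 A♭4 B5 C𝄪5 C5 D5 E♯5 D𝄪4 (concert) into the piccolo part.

Written C4 sounds as C5 on the piccolo, so concert pitches are written a perfect octave down.
C#5 becomes C#4
Ab4 becomes Ab3
B5 becomes B4
C##5 becomes C##4
C5 becomes C4
D5 becomes D4
E#5 becomes E#4
D##4 becomes D##3

C#4 Ab3 B4 C##4 C4 D4 E#4 D##3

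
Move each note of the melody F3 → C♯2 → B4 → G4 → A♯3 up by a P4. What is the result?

Bb3 F#2 E5 C5 D#4

F3 to Bb3
C#2 to F#2
B4 to E5
G4 to C5
A#3 to D#4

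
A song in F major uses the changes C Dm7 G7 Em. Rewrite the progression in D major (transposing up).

A Bm7 E7 C#m

F major up to D major is a major sixth; each chord root moves by that interval while the quality stays the same.
C: root C up a major sixth → A, giving A.
Dm7: root D up a major sixth → B, giving Bm7.
G7: root G up a major sixth → E, giving E7.
Em: root E up a major sixth → C#, giving C#m.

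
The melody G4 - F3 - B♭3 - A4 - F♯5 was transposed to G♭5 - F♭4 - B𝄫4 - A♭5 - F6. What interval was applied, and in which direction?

up a diminished octave

Take the first pair: G4 → Gb5. G to G spans 8 letter names, so the interval is some kind of octave.
G4 to Gb5 is 11 semitones, which makes it a diminished octave; the second version is higher, so the direction is up.
Checking another pair — F#5 → F6 — gives the same interval.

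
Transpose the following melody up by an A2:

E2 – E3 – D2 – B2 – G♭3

F##2 F##3 E#2 C##3 A3

An augmented second up from E2 gives F##2.
An augmented second up from E3 gives F##3.
D2 up an augmented second is E#2.
B2: a second up reaches C, and 3 semitones makes it C##3.
Gb3 up an augmented second is A3.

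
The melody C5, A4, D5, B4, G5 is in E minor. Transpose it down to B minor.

From E down to B is a perfect fourth; apply that to each pitch.
C5 → G4
A4 → E4
D5 → A4
B4 → F#4
G5 → D5

G4 E4 A4 F#4 D5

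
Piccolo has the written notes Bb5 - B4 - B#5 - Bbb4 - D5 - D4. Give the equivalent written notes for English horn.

First find concert pitch: the piccolo sounds a perfect octave above written, so Bb5 B4 B#5 Bbb4 D5 D4 sounds Bb6 B5 B#6 Bbb5 D6 D5.
Then write for English horn: it sounds a perfect fifth below written, so the part must be a perfect fifth above concert.
Bb6 → F7
B5 → F#6
B#6 → F##7
Bbb5 → Fb6
D6 → A6
D5 → A5

F7 F#6 F##7 Fb6 A6 A5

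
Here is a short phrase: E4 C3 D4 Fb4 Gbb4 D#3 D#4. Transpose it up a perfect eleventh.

E4 gives A5
C3 gives F4
D4 gives G5
Fb4 gives Bbb5
Gbb4 gives Cbb6
D#3 gives G#4
D#4 gives G#5

A5 F4 G5 Bbb5 Cbb6 G#4 G#5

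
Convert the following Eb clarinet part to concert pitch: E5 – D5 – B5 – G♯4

Written C4 on the Eb clarinet sounds as Eb4, a minor third higher; apply that shift to every note.
E5 -> G5
D5 -> F5
B5 -> D6
G#4 -> B4

G5 F5 D6 B4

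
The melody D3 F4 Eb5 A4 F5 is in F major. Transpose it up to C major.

From F up to C is a perfect fifth; apply that to each pitch.
D3 → A3
F4 → C5
Eb5 → Bb5
A4 → E5
F5 → C6

A3 C5 Bb5 E5 C6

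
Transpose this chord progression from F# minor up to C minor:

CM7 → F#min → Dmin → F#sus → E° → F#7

F# minor up to C minor is a diminished fifth; each chord root moves by that interval while the quality stays the same.
CM7: root C up a diminished fifth → Gb, giving GbM7.
F#min: root F# up a diminished fifth → C, giving Cmin.
Dmin: root D up a diminished fifth → Ab, giving Abmin.
F#sus: root F# up a diminished fifth → C, giving Csus.
E°: root E up a diminished fifth → Bb, giving Bb°.
F#7: root F# up a diminished fifth → C, giving C7.

GbM7 Cmin Abmin Csus Bb° C7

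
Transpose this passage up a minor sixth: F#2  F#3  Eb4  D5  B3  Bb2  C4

D3 D4 Cb5 Bb5 G4 Gb3 Ab4

F#2: a sixth up reaches D, and 8 semitones makes it D3.
A minor sixth up from F#3 gives D4.
Eb4: a sixth up reaches C, and 8 semitones makes it Cb5.
D5 up a minor sixth is Bb5.
B3: a sixth up reaches G, and 8 semitones makes it G4.
A minor sixth up from Bb2 gives Gb3.
A minor sixth up from C4 gives Ab4.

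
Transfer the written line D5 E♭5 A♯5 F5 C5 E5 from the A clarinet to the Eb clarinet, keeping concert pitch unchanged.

First find concert pitch: the A clarinet sounds a minor third below written, so D5 E♭5 A♯5 F5 C5 E5 sounds B4 C5 F##5 D5 A4 C#5.
Then write for Eb clarinet: it sounds a minor third above written, so the part must be a minor third below concert.
B4 → G#4
C5 → A4
F##5 → D##5
D5 → B4
A4 → F#4
C#5 → A#4

G#4 A4 D##5 B4 F#4 A#4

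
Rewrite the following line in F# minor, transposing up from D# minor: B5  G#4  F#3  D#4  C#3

D6 B4 A3 F#4 E3

From D# up to F# is a minor third; apply that to each pitch.
B5 → D6
G#4 → B4
F#3 → A3
D#4 → F#4
C#3 → E3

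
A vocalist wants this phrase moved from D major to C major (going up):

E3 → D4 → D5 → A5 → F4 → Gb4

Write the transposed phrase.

D4 C5 C6 G6 Eb5 Fb5

From D up to C is a minor seventh; apply that to each pitch.
E3 to D4
D4 to C5
D5 to C6
A5 to G6
F4 to Eb5
Gb4 to Fb5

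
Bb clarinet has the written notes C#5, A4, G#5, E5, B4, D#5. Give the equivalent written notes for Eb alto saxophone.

G#5 E5 D#6 B5 F#5 A#5

First find concert pitch: the Bb clarinet sounds a major second below written, so C#5 A4 G#5 E5 B4 D#5 sounds B4 G4 F#5 D5 A4 C#5.
Then write for Eb alto saxophone: it sounds a major sixth below written, so the part must be a major sixth above concert.
B4 → G#5
G4 → E5
F#5 → D#6
D5 → B5
A4 → F#5
C#5 → A#5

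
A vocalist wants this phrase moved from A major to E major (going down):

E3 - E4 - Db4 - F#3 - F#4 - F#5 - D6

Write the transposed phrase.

A major to E major down is a perfect fourth, so every note moves down by that interval.
E3 to B2
E4 to B3
Db4 to Ab3
F#3 to C#3
F#4 to C#4
F#5 to C#5
D6 to A5

B2 B3 Ab3 C#3 C#4 C#5 A5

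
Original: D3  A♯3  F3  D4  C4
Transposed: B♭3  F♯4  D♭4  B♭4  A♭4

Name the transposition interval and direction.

up a minor sixth

From D3 to Bb3 is 6 letter names — a sixth of some quality.
D3 to Bb3 is 8 semitones, which makes it a minor sixth; the second version is higher, so the direction is up.
Checking another pair — C4 → Ab4 — gives the same interval.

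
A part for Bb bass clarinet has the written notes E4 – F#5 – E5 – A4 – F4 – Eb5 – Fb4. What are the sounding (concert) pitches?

D3 E4 D4 G3 Eb3 Db4 Ebb3

The Bb bass clarinet sounds a major ninth below written, so transpose each written note down a major ninth.
E4 becomes D3
F#5 becomes E4
E5 becomes D4
A4 becomes G3
F4 becomes Eb3
Eb5 becomes Db4
Fb4 becomes Ebb3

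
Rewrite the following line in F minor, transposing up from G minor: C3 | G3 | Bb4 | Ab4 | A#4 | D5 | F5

From G up to F is a minor seventh; apply that to each pitch.
C3 → Bb3
G3 → F4
Bb4 → Ab5
Ab4 → Gb5
A#4 → G#5
D5 → C6
F5 → Eb6

Bb3 F4 Ab5 Gb5 G#5 C6 Eb6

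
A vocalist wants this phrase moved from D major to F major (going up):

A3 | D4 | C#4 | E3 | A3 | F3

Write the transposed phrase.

C4 F4 E4 G3 C4 Ab3

D major to F major up is a minor third, so every note moves up by that interval.
A3 becomes C4
D4 becomes F4
C#4 becomes E4
E3 becomes G3
A3 becomes C4
F3 becomes Ab3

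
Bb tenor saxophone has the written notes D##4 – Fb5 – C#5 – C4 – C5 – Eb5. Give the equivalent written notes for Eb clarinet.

First find concert pitch: the Bb tenor saxophone sounds a major ninth below written, so D##4 Fb5 C#5 C4 C5 Eb5 sounds C##3 Ebb4 B3 Bb2 Bb3 Db4.
Then write for Eb clarinet: it sounds a minor third above written, so the part must be a minor third below concert.
C##3 → A##2
Ebb4 → Cb4
B3 → G#3
Bb2 → G2
Bb3 → G3
Db4 → Bb3

A##2 Cb4 G#3 G2 G3 Bb3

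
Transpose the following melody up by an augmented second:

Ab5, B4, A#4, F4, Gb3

B5 C##5 B##4 G#4 A3

Ab5 up an augmented second is B5.
B4 up an augmented second is C##5.
A#4: a second up reaches B, and 3 semitones makes it B##4.
F4: a second up reaches G, and 3 semitones makes it G#4.
Gb3 up an augmented second is A3.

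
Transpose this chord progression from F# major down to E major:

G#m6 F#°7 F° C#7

F#m6 E°7 Eb° B7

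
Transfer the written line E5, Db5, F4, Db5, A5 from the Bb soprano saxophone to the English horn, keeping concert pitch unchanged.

A5 Gb5 Bb4 Gb5 D6

First find concert pitch: the Bb soprano saxophone sounds a major second below written, so E5 Db5 F4 Db5 A5 sounds D5 Cb5 Eb4 Cb5 G5.
Then write for English horn: it sounds a perfect fifth below written, so the part must be a perfect fifth above concert.
D5 → A5
Cb5 → Gb5
Eb4 → Bb4
Cb5 → Gb5
G5 → D6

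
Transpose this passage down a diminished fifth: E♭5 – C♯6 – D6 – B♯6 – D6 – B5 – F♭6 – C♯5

A4 F##5 G#5 E##6 G#5 E#5 Bb5 F##4

Eb5: a fifth down reaches A, and 6 semitones makes it A4.
C#6: a fifth down reaches F, and 6 semitones makes it F##5.
A diminished fifth down from D6 gives G#5.
B#6: a fifth down reaches E, and 6 semitones makes it E##6.
D6: a fifth down reaches G, and 6 semitones makes it G#5.
A diminished fifth down from B5 gives E#5.
A diminished fifth down from Fb6 gives Bb5.
C#5 down a diminished fifth is F##4.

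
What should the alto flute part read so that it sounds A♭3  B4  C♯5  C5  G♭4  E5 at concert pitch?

Db4 E5 F#5 F5 Cb5 A5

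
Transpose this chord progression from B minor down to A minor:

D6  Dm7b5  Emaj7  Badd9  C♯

C6 Cm7b5 Dmaj7 Aadd9 B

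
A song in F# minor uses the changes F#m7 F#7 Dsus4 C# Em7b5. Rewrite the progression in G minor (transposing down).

F# minor down to G minor is a major seventh; each chord root moves by that interval while the quality stays the same.
F#m7: root F# down a major seventh → G, giving Gm7.
F#7: root F# down a major seventh → G, giving G7.
Dsus4: root D down a major seventh → Eb, giving Ebsus4.
C#: root C# down a major seventh → D, giving D.
Em7b5: root E down a major seventh → F, giving Fm7b5.

Gm7 G7 Ebsus4 D Fm7b5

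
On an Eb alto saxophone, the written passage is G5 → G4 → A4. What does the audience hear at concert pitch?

The Eb alto saxophone sounds a major sixth below written, so transpose each written note down a major sixth.
G5 -> Bb4
G4 -> Bb3
A4 -> C4

Bb4 Bb3 C4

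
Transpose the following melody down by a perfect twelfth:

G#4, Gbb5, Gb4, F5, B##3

C#3 Cbb4 Cb3 Bb3 E##2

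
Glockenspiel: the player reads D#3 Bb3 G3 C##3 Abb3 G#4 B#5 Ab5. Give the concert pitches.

D#5 Bb5 G5 C##5 Abb5 G#6 B#7 Ab7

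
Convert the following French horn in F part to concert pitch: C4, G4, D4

Written C4 on the French horn in F sounds as F3, a perfect fifth lower; apply that shift to every note.
C4 to F3
G4 to C4
D4 to G3

F3 C4 G3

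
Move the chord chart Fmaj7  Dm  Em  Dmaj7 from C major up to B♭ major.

Ebmaj7 Cm Dm Cmaj7

C major up to B♭ major is a minor seventh; each chord root moves by that interval while the quality stays the same.
Fmaj7: root F up a minor seventh → Eb, giving Ebmaj7.
Dm: root D up a minor seventh → C, giving Cm.
Em: root E up a minor seventh → D, giving Dm.
Dmaj7: root D up a minor seventh → C, giving Cmaj7.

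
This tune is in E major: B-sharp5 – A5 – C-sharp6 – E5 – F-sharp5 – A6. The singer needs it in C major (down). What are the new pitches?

G#5 F5 A5 C5 D5 F6

From E down to C is a major third; apply that to each pitch.
B#5 → G#5
A5 → F5
C#6 → A5
E5 → C5
F#5 → D5
A6 → F6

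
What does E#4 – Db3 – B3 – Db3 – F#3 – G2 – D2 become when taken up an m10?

G#5 Fb4 D5 Fb4 A4 Bb3 F3

E#4 -> G#5
Db3 -> Fb4
B3 -> D5
Db3 -> Fb4
F#3 -> A4
G2 -> Bb3
D2 -> F3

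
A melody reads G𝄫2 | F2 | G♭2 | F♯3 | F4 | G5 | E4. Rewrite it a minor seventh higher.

Fbb3 Eb3 Fb3 E4 Eb5 F6 D5

A minor seventh up from Gbb2 gives Fbb3.
A minor seventh up from F2 gives Eb3.
Gb2 up a minor seventh is Fb3.
A minor seventh up from F#3 gives E4.
F4 up a minor seventh is Eb5.
A minor seventh up from G5 gives F6.
E4: a seventh up reaches D, and 10 semitones makes it D5.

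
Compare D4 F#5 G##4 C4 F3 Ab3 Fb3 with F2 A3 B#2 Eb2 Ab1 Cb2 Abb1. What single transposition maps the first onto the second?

Take the first pair: D4 → F2. D to F spans 13 letter names, so the interval is some kind of thirteenth.
F2 to D4 is 21 semitones, which makes it a major thirteenth; the second version is lower, so the direction is down.
Checking another pair — Fb3 → Abb1 — gives the same interval.

down a major thirteenth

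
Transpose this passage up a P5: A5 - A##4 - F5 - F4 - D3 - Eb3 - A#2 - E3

E6 E##5 C6 C5 A3 Bb3 E#3 B3

A5 -> E6
A##4 -> E##5
F5 -> C6
F4 -> C5
D3 -> A3
Eb3 -> Bb3
A#2 -> E#3
E3 -> B3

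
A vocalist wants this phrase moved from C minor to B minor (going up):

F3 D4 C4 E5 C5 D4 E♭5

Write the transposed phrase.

E4 C#5 B4 D#6 B5 C#5 D6

C minor to B minor up is a major seventh, so every note moves up by that interval.
F3 -> E4
D4 -> C#5
C4 -> B4
E5 -> D#6
C5 -> B5
D4 -> C#5
Eb5 -> D6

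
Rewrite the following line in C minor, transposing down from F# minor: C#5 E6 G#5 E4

G4 Bb5 D5 Bb3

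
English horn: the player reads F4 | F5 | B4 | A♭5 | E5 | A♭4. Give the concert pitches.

Written C4 on the English horn sounds as F3, a perfect fifth lower; apply that shift to every note.
F4 → Bb3
F5 → Bb4
B4 → E4
Ab5 → Db5
E5 → A4
Ab4 → Db4

Bb3 Bb4 E4 Db5 A4 Db4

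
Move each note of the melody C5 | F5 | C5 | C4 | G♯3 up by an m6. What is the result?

C5: a sixth up reaches A, and 8 semitones makes it Ab5.
F5: a sixth up reaches D, and 8 semitones makes it Db6.
C5 up a minor sixth is Ab5.
C4: a sixth up reaches A, and 8 semitones makes it Ab4.
G#3 up a minor sixth is E4.

Ab5 Db6 Ab5 Ab4 E4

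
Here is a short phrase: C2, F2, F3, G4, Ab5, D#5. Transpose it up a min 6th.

Ab2 Db3 Db4 Eb5 Fb6 B5

C2 to Ab2
F2 to Db3
F3 to Db4
G4 to Eb5
Ab5 to Fb6
D#5 to B5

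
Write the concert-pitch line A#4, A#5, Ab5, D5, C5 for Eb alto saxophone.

F##5 F##6 F6 B5 A5

Written C4 sounds as Eb3 on the Eb alto saxophone, so concert pitches are written a major sixth up.
A#4 -> F##5
A#5 -> F##6
Ab5 -> F6
D5 -> B5
C5 -> A5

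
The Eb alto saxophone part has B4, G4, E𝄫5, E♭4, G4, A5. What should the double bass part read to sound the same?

D5 Bb4 Gbb5 Gb4 Bb4 C6

First find concert pitch: the Eb alto saxophone sounds a major sixth below written, so B4 G4 E𝄫5 E♭4 G4 A5 sounds D4 Bb3 Gbb4 Gb3 Bb3 C5.
Then write for double bass: it sounds a perfect octave below written, so the part must be a perfect octave above concert.
D4 → D5
Bb3 → Bb4
Gbb4 → Gbb5
Gb3 → Gb4
Bb3 → Bb4
C5 → C6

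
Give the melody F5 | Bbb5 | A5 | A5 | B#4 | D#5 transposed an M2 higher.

G5 Cb6 B5 B5 C##5 E#5

F5 -> G5
Bbb5 -> Cb6
A5 -> B5
A5 -> B5
B#4 -> C##5
D#5 -> E#5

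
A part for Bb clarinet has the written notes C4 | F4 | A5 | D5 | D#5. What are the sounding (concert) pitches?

The Bb clarinet sounds a major second below written, so transpose each written note down a major second.
C4 gives Bb3
F4 gives Eb4
A5 gives G5
D5 gives C5
D#5 gives C#5

Bb3 Eb4 G5 C5 C#5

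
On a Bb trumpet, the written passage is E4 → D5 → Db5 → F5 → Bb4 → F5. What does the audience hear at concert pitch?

D4 C5 Cb5 Eb5 Ab4 Eb5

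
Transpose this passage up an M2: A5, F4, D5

B5 G4 E5

A5 becomes B5
F4 becomes G4
D5 becomes E5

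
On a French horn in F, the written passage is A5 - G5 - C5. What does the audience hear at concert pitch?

D5 C5 F4

Written C4 on the French horn in F sounds as F3, a perfect fifth lower; apply that shift to every note.
A5 → D5
G5 → C5
C5 → F4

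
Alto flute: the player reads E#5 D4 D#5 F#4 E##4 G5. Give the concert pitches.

The alto flute sounds a perfect fourth below written, so transpose each written note down a perfect fourth.
E#5 gives B#4
D4 gives A3
D#5 gives A#4
F#4 gives C#4
E##4 gives B##3
G5 gives D5

B#4 A3 A#4 C#4 B##3 D5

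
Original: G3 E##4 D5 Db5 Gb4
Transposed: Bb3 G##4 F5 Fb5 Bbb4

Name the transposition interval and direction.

up a minor third

From G3 to Bb3 is 3 letter names — a third of some quality.
G3 to Bb3 is 3 semitones, which makes it a minor third; the second version is higher, so the direction is up.
Checking another pair — Gb4 → Bbb4 — gives the same interval.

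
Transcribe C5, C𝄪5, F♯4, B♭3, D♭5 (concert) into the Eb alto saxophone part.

The Eb alto saxophone sounds a major sixth below written, so the written part must be a major sixth above concert — transpose each note up.
C5 -> A5
C##5 -> A##5
F#4 -> D#5
Bb3 -> G4
Db5 -> Bb5

A5 A##5 D#5 G4 Bb5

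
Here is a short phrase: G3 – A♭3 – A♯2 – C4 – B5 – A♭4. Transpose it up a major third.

B3 C4 C##3 E4 D#6 C5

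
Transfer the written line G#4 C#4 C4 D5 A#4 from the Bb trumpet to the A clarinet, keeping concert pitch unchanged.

A4 D4 Db4 Eb5 B4

First find concert pitch: the Bb trumpet sounds a major second below written, so G#4 C#4 C4 D5 A#4 sounds F#4 B3 Bb3 C5 G#4.
Then write for A clarinet: it sounds a minor third below written, so the part must be a minor third above concert.
F#4 → A4
B3 → D4
Bb3 → Db4
C5 → Eb5
G#4 → B4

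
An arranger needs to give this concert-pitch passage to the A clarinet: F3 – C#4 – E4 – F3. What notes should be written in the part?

Ab3 E4 G4 Ab3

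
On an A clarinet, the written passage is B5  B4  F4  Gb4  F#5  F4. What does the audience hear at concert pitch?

The A clarinet sounds a minor third below written, so transpose each written note down a minor third.
B5 gives G#5
B4 gives G#4
F4 gives D4
Gb4 gives Eb4
F#5 gives D#5
F4 gives D4

G#5 G#4 D4 Eb4 D#5 D4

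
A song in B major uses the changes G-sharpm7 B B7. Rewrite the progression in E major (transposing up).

B major up to E major is a perfect fourth; each chord root moves by that interval while the quality stays the same.
G-sharpm7: root G-sharp up a perfect fourth → C#, giving C#m7.
B: root B up a perfect fourth → E, giving E.
B7: root B up a perfect fourth → E, giving E7.

C#m7 E E7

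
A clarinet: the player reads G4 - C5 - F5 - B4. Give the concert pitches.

E4 A4 D5 G#4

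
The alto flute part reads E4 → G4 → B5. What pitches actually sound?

B3 D4 F#5

Written C4 on the alto flute sounds as G3, a perfect fourth lower; apply that shift to every note.
E4 -> B3
G4 -> D4
B5 -> F#5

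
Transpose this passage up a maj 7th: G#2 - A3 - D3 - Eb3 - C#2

G#2 becomes F##3
A3 becomes G#4
D3 becomes C#4
Eb3 becomes D4
C#2 becomes B#2

F##3 G#4 C#4 D4 B#2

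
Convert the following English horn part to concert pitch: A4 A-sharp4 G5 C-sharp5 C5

D4 D#4 C5 F#4 F4

Written C4 on the English horn sounds as F3, a perfect fifth lower; apply that shift to every note.
A4 gives D4
A#4 gives D#4
G5 gives C5
C#5 gives F#4
C5 gives F4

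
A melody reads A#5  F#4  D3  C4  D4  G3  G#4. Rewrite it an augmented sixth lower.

A#5 down an augmented sixth is C5.
F#4: a sixth down reaches A, and 10 semitones makes it Ab3.
D3 down an augmented sixth is Fb2.
C4: a sixth down reaches E, and 10 semitones makes it Ebb3.
An augmented sixth down from D4 gives Fb3.
An augmented sixth down from G3 gives Bbb2.
An augmented sixth down from G#4 gives Bb3.

C5 Ab3 Fb2 Ebb3 Fb3 Bbb2 Bb3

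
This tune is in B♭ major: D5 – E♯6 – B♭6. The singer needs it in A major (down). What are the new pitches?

B♭ major to A major down is a minor second, so every note moves down by that interval.
D5 → C#5
E#6 → D##6
Bb6 → A6

C#5 D##6 A6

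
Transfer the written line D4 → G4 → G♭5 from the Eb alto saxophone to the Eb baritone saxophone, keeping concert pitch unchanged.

D5 G5 Gb6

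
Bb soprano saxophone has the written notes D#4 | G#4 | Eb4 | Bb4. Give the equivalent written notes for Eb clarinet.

A#3 D#4 Bb3 F4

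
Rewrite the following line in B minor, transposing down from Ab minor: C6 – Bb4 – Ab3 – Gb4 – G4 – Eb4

D#5 C#4 B2 A3 A#3 F#3

From Ab down to B is a diminished seventh; apply that to each pitch.
C6 -> D#5
Bb4 -> C#4
Ab3 -> B2
Gb4 -> A3
G4 -> A#3
Eb4 -> F#3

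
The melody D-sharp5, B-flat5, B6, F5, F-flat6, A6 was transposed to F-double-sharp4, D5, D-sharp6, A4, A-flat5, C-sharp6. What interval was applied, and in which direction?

down a minor sixth

Take the first pair: D#5 → F##4. D to F spans 6 letter names, so the interval is some kind of sixth.
F##4 to D#5 is 8 semitones, which makes it a minor sixth; the second version is lower, so the direction is down.
Checking another pair — A6 → C#6 — gives the same interval.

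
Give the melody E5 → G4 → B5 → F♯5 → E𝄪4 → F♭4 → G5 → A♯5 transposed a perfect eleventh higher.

A6 C6 E7 B6 A##5 Bbb5 C7 D#7

E5 gives A6
G4 gives C6
B5 gives E7
F#5 gives B6
E##4 gives A##5
Fb4 gives Bbb5
G5 gives C7
A#5 gives D#7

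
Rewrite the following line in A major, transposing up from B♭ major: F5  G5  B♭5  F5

E6 F#6 A6 E6

B♭ major to A major up is a major seventh, so every note moves up by that interval.
F5 gives E6
G5 gives F#6
Bb5 gives A6
F5 gives E6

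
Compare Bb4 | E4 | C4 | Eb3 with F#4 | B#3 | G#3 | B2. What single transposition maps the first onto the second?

down a diminished fourth

Take the first pair: Bb4 → F#4. B to F spans 4 letter names, so the interval is some kind of fourth.
F#4 to Bb4 is 4 semitones, which makes it a diminished fourth; the second version is lower, so the direction is down.
Checking another pair — Eb3 → B2 — gives the same interval.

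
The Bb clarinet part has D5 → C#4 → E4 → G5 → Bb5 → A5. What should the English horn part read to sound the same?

G5 F#4 A4 C6 Eb6 D6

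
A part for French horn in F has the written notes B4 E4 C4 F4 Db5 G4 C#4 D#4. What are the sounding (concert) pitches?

E4 A3 F3 Bb3 Gb4 C4 F#3 G#3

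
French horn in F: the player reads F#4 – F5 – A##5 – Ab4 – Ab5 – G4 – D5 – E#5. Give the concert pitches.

The French horn in F sounds a perfect fifth below written, so transpose each written note down a perfect fifth.
F#4 becomes B3
F5 becomes Bb4
A##5 becomes D##5
Ab4 becomes Db4
Ab5 becomes Db5
G4 becomes C4
D5 becomes G4
E#5 becomes A#4

B3 Bb4 D##5 Db4 Db5 C4 G4 A#4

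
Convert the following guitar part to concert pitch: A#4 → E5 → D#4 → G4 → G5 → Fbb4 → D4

Written C4 on the guitar sounds as C3, a perfect octave lower; apply that shift to every note.
A#4 becomes A#3
E5 becomes E4
D#4 becomes D#3
G4 becomes G3
G5 becomes G4
Fbb4 becomes Fbb3
D4 becomes D3

A#3 E4 D#3 G3 G4 Fbb3 D3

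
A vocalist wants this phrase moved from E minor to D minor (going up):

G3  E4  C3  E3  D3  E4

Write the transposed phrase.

F4 D5 Bb3 D4 C4 D5

From E up to D is a minor seventh; apply that to each pitch.
G3 becomes F4
E4 becomes D5
C3 becomes Bb3
E3 becomes D4
D3 becomes C4
E4 becomes D5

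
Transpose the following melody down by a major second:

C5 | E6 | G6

Bb4 D6 F6

C5 -> Bb4
E6 -> D6
G6 -> F6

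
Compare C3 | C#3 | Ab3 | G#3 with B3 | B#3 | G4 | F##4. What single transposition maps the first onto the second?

From C3 to B3 is 7 letter names — a seventh of some quality.
C3 to B3 is 11 semitones, which makes it a major seventh; the second version is higher, so the direction is up.
Checking another pair — G#3 → F##4 — gives the same interval.

up a major seventh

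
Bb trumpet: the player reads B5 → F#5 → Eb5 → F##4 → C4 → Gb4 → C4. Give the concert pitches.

Written C4 on the Bb trumpet sounds as Bb3, a major second lower; apply that shift to every note.
B5 gives A5
F#5 gives E5
Eb5 gives Db5
F##4 gives E#4
C4 gives Bb3
Gb4 gives Fb4
C4 gives Bb3

A5 E5 Db5 E#4 Bb3 Fb4 Bb3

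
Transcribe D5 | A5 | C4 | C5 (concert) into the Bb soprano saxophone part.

E5 B5 D4 D5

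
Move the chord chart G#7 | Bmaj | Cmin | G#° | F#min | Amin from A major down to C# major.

A major down to C# major is a minor sixth; each chord root moves by that interval while the quality stays the same.
G#7: root G# down a minor sixth → B#, giving B#7.
Bmaj: root B down a minor sixth → D#, giving D#maj.
Cmin: root C down a minor sixth → E, giving Emin.
G#°: root G# down a minor sixth → B#, giving B#°.
F#min: root F# down a minor sixth → A#, giving A#min.
Amin: root A down a minor sixth → C#, giving C#min.

B#7 D#maj Emin B#° A#min C#min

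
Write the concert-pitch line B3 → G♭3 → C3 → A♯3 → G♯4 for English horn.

F#4 Db4 G3 E#4 D#5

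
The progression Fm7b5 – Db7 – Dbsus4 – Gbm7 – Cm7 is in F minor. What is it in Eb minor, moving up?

F minor up to Eb minor is a minor seventh; each chord root moves by that interval while the quality stays the same.
Fm7b5: root F up a minor seventh → Eb, giving Ebm7b5.
Db7: root Db up a minor seventh → Cb, giving Cb7.
Dbsus4: root Db up a minor seventh → Cb, giving Cbsus4.
Gbm7: root Gb up a minor seventh → Fb, giving Fbm7.
Cm7: root C up a minor seventh → Bb, giving Bbm7.

Ebm7b5 Cb7 Cbsus4 Fbm7 Bbm7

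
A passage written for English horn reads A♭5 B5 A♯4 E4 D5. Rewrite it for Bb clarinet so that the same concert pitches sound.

First find concert pitch: the English horn sounds a perfect fifth below written, so A♭5 B5 A♯4 E4 D5 sounds Db5 E5 D#4 A3 G4.
Then write for Bb clarinet: it sounds a major second below written, so the part must be a major second above concert.
Db5 → Eb5
E5 → F#5
D#4 → E#4
A3 → B3
G4 → A4

Eb5 F#5 E#4 B3 A4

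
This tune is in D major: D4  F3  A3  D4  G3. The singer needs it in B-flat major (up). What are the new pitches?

Bb4 Db4 F4 Bb4 Eb4

D major to B-flat major up is a minor sixth, so every note moves up by that interval.
D4 -> Bb4
F3 -> Db4
A3 -> F4
D4 -> Bb4
G3 -> Eb4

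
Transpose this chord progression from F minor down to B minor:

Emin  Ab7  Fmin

A#min D7 Bmin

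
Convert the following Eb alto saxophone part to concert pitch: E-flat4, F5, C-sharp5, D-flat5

Gb3 Ab4 E4 Fb4

The Eb alto saxophone sounds a major sixth below written, so transpose each written note down a major sixth.
Eb4 -> Gb3
F5 -> Ab4
C#5 -> E4
Db5 -> Fb4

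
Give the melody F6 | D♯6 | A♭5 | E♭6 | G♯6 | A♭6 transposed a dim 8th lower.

F#5 D##5 A4 E5 G##5 A5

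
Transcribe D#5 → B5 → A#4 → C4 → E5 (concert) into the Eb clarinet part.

Written C4 sounds as Eb4 on the Eb clarinet, so concert pitches are written a minor third down.
D#5 gives B#4
B5 gives G#5
A#4 gives F##4
C4 gives A3
E5 gives C#5

B#4 G#5 F##4 A3 C#5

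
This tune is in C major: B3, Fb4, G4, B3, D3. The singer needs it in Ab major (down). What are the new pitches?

G3 Dbb4 Eb4 G3 Bb2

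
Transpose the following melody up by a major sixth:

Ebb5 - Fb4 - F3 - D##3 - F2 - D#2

Cb6 Db5 D4 B##3 D3 B#2

Ebb5 up a major sixth is Cb6.
A major sixth up from Fb4 gives Db5.
A major sixth up from F3 gives D4.
D##3: a sixth up reaches B, and 9 semitones makes it B##3.
F2: a sixth up reaches D, and 9 semitones makes it D3.
D#2: a sixth up reaches B, and 9 semitones makes it B#2.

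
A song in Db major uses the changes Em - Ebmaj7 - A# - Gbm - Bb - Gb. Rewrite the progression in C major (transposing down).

Db major down to C major is a minor second; each chord root moves by that interval while the quality stays the same.
Em: root E down a minor second → D#, giving D#m.
Ebmaj7: root Eb down a minor second → D, giving Dmaj7.
A#: root A# down a minor second → G##, giving G##.
Gbm: root Gb down a minor second → F, giving Fm.
Bb: root Bb down a minor second → A, giving A.
Gb: root Gb down a minor second → F, giving F.

D#m Dmaj7 G## Fm A F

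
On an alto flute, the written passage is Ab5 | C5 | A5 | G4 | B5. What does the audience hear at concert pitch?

The alto flute sounds a perfect fourth below written, so transpose each written note down a perfect fourth.
Ab5 -> Eb5
C5 -> G4
A5 -> E5
G4 -> D4
B5 -> F#5

Eb5 G4 E5 D4 F#5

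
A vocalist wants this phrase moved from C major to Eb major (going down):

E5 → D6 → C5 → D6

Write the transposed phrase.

C major to Eb major down is a major sixth, so every note moves down by that interval.
E5 gives G4
D6 gives F5
C5 gives Eb4
D6 gives F5

G4 F5 Eb4 F5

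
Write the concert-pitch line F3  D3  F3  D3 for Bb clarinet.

G3 E3 G3 E3

Written C4 sounds as Bb3 on the Bb clarinet, so concert pitches are written a major second up.
F3 → G3
D3 → E3
F3 → G3
D3 → E3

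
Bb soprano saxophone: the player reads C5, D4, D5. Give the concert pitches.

Bb4 C4 C5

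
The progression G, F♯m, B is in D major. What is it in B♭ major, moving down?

D major down to B♭ major is a major third; each chord root moves by that interval while the quality stays the same.
G: root G down a major third → Eb, giving Eb.
F♯m: root F♯ down a major third → D, giving Dm.
B: root B down a major third → G, giving G.

Eb Dm G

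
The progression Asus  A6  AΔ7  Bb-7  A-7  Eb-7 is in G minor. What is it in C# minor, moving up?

G minor up to C# minor is an augmented fourth; each chord root moves by that interval while the quality stays the same.
Asus: root A up an augmented fourth → D#, giving D#sus.
A6: root A up an augmented fourth → D#, giving D#6.
AΔ7: root A up an augmented fourth → D#, giving D#Δ7.
Bb-7: root Bb up an augmented fourth → E, giving E-7.
A-7: root A up an augmented fourth → D#, giving D#-7.
Eb-7: root Eb up an augmented fourth → A, giving A-7.

D#sus D#6 D#Δ7 E-7 D#-7 A-7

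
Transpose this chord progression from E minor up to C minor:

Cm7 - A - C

E minor up to C minor is a minor sixth; each chord root moves by that interval while the quality stays the same.
Cm7: root C up a minor sixth → Ab, giving Abm7.
A: root A up a minor sixth → F, giving F.
C: root C up a minor sixth → Ab, giving Ab.

Abm7 F Ab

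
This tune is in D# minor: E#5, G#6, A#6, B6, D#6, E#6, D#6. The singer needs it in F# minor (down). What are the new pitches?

G#4 B5 C#6 D6 F#5 G#5 F#5

D# minor to F# minor down is a major sixth, so every note moves down by that interval.
E#5 → G#4
G#6 → B5
A#6 → C#6
B6 → D6
D#6 → F#5
E#6 → G#5
D#6 → F#5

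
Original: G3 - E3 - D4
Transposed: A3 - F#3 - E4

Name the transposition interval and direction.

up a major second

Take the first pair: G3 → A3. G to A spans 2 letter names, so the interval is some kind of second.
G3 to A3 is 2 semitones, which makes it a major second; the second version is higher, so the direction is up.
Checking another pair — D4 → E4 — gives the same interval.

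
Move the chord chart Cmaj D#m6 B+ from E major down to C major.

Abmaj Bm6 G+

E major down to C major is a major third; each chord root moves by that interval while the quality stays the same.
Cmaj: root C down a major third → Ab, giving Abmaj.
D#m6: root D# down a major third → B, giving Bm6.
B+: root B down a major third → G, giving G+.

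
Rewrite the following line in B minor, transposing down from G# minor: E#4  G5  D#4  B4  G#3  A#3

G#3 Bb4 F#3 D4 B2 C#3

From G# down to B is a major sixth; apply that to each pitch.
E#4 -> G#3
G5 -> Bb4
D#4 -> F#3
B4 -> D4
G#3 -> B2
A#3 -> C#3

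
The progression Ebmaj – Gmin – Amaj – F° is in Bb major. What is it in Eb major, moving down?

Abmaj Cmin Dmaj Bb°

Bb major down to Eb major is a perfect fifth; each chord root moves by that interval while the quality stays the same.
Ebmaj: root Eb down a perfect fifth → Ab, giving Abmaj.
Gmin: root G down a perfect fifth → C, giving Cmin.
Amaj: root A down a perfect fifth → D, giving Dmaj.
F°: root F down a perfect fifth → Bb, giving Bb°.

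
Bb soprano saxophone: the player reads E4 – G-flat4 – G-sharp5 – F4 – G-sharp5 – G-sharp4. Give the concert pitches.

D4 Fb4 F#5 Eb4 F#5 F#4

The Bb soprano saxophone sounds a major second below written, so transpose each written note down a major second.
E4 to D4
Gb4 to Fb4
G#5 to F#5
F4 to Eb4
G#5 to F#5
G#4 to F#4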